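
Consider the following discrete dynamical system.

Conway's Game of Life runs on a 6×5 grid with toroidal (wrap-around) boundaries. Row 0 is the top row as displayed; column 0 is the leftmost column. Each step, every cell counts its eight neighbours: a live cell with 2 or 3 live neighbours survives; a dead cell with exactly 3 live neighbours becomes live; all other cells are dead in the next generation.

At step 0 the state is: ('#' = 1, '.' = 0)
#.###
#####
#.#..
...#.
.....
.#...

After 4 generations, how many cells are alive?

20

0) #.###
#####
#.#..
...#.
.....
.#...
1) .....
.....
#....
.....
.....
#####
2) #####
.....
.....
.....
#####
#####
3) .....
#####
.....
#####
.....
.....
4) #####
#####
.....
#####
#####
.....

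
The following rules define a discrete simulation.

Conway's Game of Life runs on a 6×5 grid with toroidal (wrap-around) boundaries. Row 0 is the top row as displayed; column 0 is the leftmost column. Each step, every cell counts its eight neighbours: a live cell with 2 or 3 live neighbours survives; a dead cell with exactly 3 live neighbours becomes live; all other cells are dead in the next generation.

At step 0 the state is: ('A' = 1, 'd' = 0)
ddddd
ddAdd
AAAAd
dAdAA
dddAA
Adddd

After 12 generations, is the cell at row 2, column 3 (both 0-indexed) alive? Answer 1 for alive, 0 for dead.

[0] ddddd
ddAdd
AAAAd
dAdAA
dddAA
Adddd
[1] ddddd
ddAAd
Adddd
dAddd
ddAAd
ddddA
[2] dddAd
ddddd
dAAdd
dAAdd
ddAAd
dddAd
[3] ddddd
ddAdd
dAAdd
ddddd
dAdAd
dddAA
[4] dddAd
dAAdd
dAAdd
dAddd
ddAAA
ddAAA
[5] dAddA
dAdAd
Adddd
AAddd
AAddA
ddddd
[6] AdAdd
dAAdA
AdAdA
ddddd
dAddA
dAddA
[7] ddAdA
ddAdA
AdAdA
dAdAA
ddddd
dAAAA
[8] ddddA
ddAdA
ddAdd
dAAAA
dAddd
AAAdA
[9] ddAdA
ddddd
AdddA
AAdAd
ddddd
dAAAA
[10] AAAdA
AddAA
AAddA
AAddd
ddddd
AAAdA
[11] ddddd
ddddd
ddAAd
dAddA
ddAdA
ddAdA
[12] ddddd
ddddd
ddAAd
AAddA
dAAdA
ddddd

1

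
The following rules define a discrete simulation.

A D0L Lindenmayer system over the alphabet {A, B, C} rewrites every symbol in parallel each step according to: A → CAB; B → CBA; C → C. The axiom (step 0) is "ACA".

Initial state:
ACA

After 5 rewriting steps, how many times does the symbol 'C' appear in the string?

[0] ACA
[1] CABCCAB
[2] CCABCBACCCABCBA
[3] CCCABCBACCBACABCCCCABCBACCBACAB
[4] CCCCABCBACCBACABCCCBACABCCABCBACCCCCABCBACCBACABCCCBACABCCABCBA
[5] CCCCCABCBACCBACABCCCBACABCCABCBACCCCBACABCCABCBACCCABCBACC…ABCBACCBACABCCCBACABCCABCBACCCCBACABCCABCBACCCABCBACCBACAB  (len 127)

63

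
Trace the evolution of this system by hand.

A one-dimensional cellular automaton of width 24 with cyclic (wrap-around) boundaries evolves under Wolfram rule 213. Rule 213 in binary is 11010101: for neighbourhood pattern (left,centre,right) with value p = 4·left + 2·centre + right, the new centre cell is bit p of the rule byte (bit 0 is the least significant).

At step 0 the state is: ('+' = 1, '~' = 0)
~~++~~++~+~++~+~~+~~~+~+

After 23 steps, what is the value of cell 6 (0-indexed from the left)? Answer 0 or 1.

1

0) ~~++~~++~+~++~+~~+~~~+~+
1) +~~++~~+~+~~+~++~+++~+~+
2) ++~~++~+~++~+~~+~~++~+~~
3) ~++~~+~+~~+~++~++~~+~++~
4) ~~++~+~++~+~~+~~++~+~~++
5) +~~+~+~~+~++~++~~+~++~~+
6) ++~+~++~+~~+~~++~+~~++~~
7) ~+~+~~+~++~++~~+~++~~++~
8) ~+~++~+~~+~~++~+~~++~~++
9) ~+~~+~++~++~~+~++~~++~~+
10) ~++~+~~+~~++~+~~++~~++~+
11) ~~+~++~++~~+~++~~++~~+~+
12) +~+~~+~~++~+~~++~~++~+~+
13) +~++~++~~+~++~~++~~+~+~~
14) +~~+~~++~+~~++~~++~+~++~
15) ++~++~~+~++~~++~~+~+~~+~
16) ~+~~++~+~~++~~++~+~++~+~
17) ~++~~+~++~~++~~+~+~~+~++
18) ~~++~+~~++~~++~+~++~+~~+
19) +~~+~++~~++~~+~+~~+~++~+
20) ++~+~~++~~++~+~++~+~~+~~
21) ~+~++~~++~~+~+~~+~++~++~
22) ~+~~++~~++~+~++~+~~+~~++
23) ~++~~++~~+~+~~+~++~++~~+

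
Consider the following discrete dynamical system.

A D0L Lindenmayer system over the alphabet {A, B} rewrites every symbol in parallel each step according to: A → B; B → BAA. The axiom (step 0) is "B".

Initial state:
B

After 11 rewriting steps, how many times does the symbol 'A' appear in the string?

0) B
1) BAA
2) BAABB
3) BAABBBAABAA
4) BAABBBAABAABAABBBAABB
5) BAABBBAABAABAABBBAABBBAABBBAABAABAABBBAABAA
6) BAABBBAABAABAABBBAABBBAABBBAABAABAABBBAABAABAABBBAABAABAABBBAABBBAABBBAABAABAABBBAABB
7) BAABBBAABAABAABBBAABBBAABBBAABAABAABBBAABAABAABBBAABAABAAB…ABAABAABBBAABAABAABBBAABAABAABBBAABBBAABBBAABAABAABBBAABAA  (len 171)
8) BAABBBAABAABAABBBAABBBAABBBAABAABAABBBAABAABAABBBAABAABAAB…AABAABAABBBAABAABAABBBAABAABAABBBAABBBAABBBAABAABAABBBAABB  (len 341)
9) BAABBBAABAABAABBBAABBBAABBBAABAABAABBBAABAABAABBBAABAABAAB…ABAABAABBBAABAABAABBBAABAABAABBBAABBBAABBBAABAABAABBBAABAA  (len 683)
10) BAABBBAABAABAABBBAABBBAABBBAABAABAABBBAABAABAABBBAABAABAAB…AABAABAABBBAABAABAABBBAABAABAABBBAABBBAABBBAABAABAABBBAABB  (len 1365)
11) BAABBBAABAABAABBBAABBBAABBBAABAABAABBBAABAABAABBBAABAABAAB…ABAABAABBBAABAABAABBBAABAABAABBBAABBBAABBBAABAABAABBBAABAA  (len 2731)

1366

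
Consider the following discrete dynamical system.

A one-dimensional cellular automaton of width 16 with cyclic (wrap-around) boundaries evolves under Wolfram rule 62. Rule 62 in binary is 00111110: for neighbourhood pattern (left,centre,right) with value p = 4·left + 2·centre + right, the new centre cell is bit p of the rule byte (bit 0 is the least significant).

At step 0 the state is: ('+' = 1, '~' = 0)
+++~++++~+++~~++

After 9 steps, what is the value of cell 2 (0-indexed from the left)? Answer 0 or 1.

1

[0] +++~++++~+++~~++
[1] ~~~++~~~++~~+++~
[2] ~~++~+~++~+++~~+
[3] +++~++++~++~~+++
[4] ~~~++~~~++~+++~~
[5] ~~++~+~++~++~~+~
[6] ~++~++++~++~++++
[7] ++~++~~~++~++~~~
[8] +~++~+~++~++~+~+
[9] ~++~++++~++~++++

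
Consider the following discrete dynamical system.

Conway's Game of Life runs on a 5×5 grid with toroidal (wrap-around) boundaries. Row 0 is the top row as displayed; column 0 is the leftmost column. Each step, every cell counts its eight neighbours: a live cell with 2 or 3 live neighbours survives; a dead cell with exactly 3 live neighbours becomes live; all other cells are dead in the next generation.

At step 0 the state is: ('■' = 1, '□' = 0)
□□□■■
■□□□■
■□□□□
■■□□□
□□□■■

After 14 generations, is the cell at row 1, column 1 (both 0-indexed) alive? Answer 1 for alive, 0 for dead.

0) □□□■■
■□□□■
■□□□□
■■□□□
□□□■■
1) □□□□□
■□□■□
□□□□□
■■□□□
□□■■□
2) □□■■■
□□□□□
■■□□■
□■■□□
□■■□□
3) □■■■□
□■■□□
■■■□□
□□□■□
■□□□□
4) ■□□■□
□□□□□
■□□■□
■□■□■
□■□■■
5) ■□■■□
□□□□□
■■□■□
□□■□□
□■□□□
6) □■■□□
■□□■□
□■■□□
■□■□□
□■□■□
7) ■■□■■
■□□■□
■□■■■
■□□■□
■□□■□
8) □■□■□
□□□□□
■□■□□
■□□□□
□□□■□
9) □□■□□
□■■□□
□■□□□
□■□□■
□□■□■
10) □□■□□
□■■□□
□■□□□
□■■■□
■■■□□
11) ■□□■□
□■■□□
■□□■□
□□□■□
■□□□□
12) ■□■□■
■■■■□
□■□■■
□□□□□
□□□□□
13) ■□■□■
□□□□□
□■□■■
□□□□□
□□□□□
14) □□□□□
□■■□□
□□□□□
□□□□□
□□□□□

1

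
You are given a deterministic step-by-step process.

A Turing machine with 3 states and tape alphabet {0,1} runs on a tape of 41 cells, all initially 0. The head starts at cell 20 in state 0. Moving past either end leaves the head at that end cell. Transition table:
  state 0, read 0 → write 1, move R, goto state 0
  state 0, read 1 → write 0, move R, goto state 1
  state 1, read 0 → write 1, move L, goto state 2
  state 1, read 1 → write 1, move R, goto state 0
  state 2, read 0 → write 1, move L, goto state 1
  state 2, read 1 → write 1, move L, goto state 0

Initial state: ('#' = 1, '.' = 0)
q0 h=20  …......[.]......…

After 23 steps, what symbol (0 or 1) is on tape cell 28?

[0] q0 h=20  …......[.]......…
[1] q0 h=21  ….....#[.]......…
[2] q0 h=22  …....##[.]......…
[3] q0 h=23  …...###[.]......…
[4] q0 h=24  …..####[.]......…
[5] q0 h=25  ….#####[.]......…
[6] q0 h=26  …######[.]......…
[7] q0 h=27  …######[.]......…
[8] q0 h=28  …######[.]......…
[9] q0 h=29  …######[.]......…
[10] q0 h=30  …######[.]......…
[11] q0 h=31  …######[.]......…
[12] q0 h=32  …######[.]......…
[13] q0 h=33  …######[.]......…
[14] q0 h=34  …######[.]......|
[15] q0 h=35  …######[.].....|
[16] q0 h=36  …######[.]....|
[17] q0 h=37  …######[.]...|
[18] q0 h=38  …######[.]..|
[19] q0 h=39  …######[.].|
[20] q0 h=40  …######[.]|
[21] q0 h=40  …######[#]|
[22] q1 h=40  …######[.]|
[23] q2 h=39  …######[#]#|

1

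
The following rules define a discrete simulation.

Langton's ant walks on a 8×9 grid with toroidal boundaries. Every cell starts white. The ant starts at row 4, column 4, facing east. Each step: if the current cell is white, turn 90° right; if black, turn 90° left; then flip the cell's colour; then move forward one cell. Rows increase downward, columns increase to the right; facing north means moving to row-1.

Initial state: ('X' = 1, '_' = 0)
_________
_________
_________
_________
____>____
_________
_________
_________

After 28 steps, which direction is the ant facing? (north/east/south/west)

gen 0: _________
_________
_________
_________
____>____
_________
_________
_________
gen 1: _________
_________
_________
_________
____X____
____v____
_________
_________
gen 2: _________
_________
_________
_________
____X____
___<X____
_________
_________
gen 3: _________
_________
_________
_________
___^X____
___XX____
_________
_________
gen 4: _________
_________
_________
_________
___X>____
___XX____
_________
_________
gen 5: _________
_________
_________
____^____
___X_____
___XX____
_________
_________
gen 6: _________
_________
_________
____X>___
___X_____
___XX____
_________
_________
gen 7: _________
_________
_________
____XX___
___X_v___
___XX____
_________
_________
gen 8: _________
_________
_________
____XX___
___X<X___
___XX____
_________
_________
gen 9: _________
_________
_________
____^X___
___XXX___
___XX____
_________
_________
gen 10: _________
_________
_________
___<_X___
___XXX___
___XX____
_________
_________
gen 11: _________
_________
___^_____
___X_X___
___XXX___
___XX____
_________
_________
gen 12: _________
_________
___X>____
___X_X___
___XXX___
___XX____
_________
_________
gen 13: _________
_________
___XX____
___XvX___
___XXX___
___XX____
_________
_________
gen 14: _________
_________
___XX____
___<XX___
___XXX___
___XX____
_________
_________
gen 15: _________
_________
___XX____
____XX___
___vXX___
___XX____
_________
_________
gen 16: _________
_________
___XX____
____XX___
____>X___
___XX____
_________
_________
gen 17: _________
_________
___XX____
____^X___
_____X___
___XX____
_________
_________
gen 18: _________
_________
___XX____
___<_X___
_____X___
___XX____
_________
_________
gen 19: _________
_________
___^X____
___X_X___
_____X___
___XX____
_________
_________
gen 20: _________
_________
__<_X____
___X_X___
_____X___
___XX____
_________
_________
gen 21: _________
__^______
__X_X____
___X_X___
_____X___
___XX____
_________
_________
gen 22: _________
__X>_____
__X_X____
___X_X___
_____X___
___XX____
_________
_________
gen 23: _________
__XX_____
__XvX____
___X_X___
_____X___
___XX____
_________
_________
gen 24: _________
__XX_____
__<XX____
___X_X___
_____X___
___XX____
_________
_________
gen 25: _________
__XX_____
___XX____
__vX_X___
_____X___
___XX____
_________
_________
gen 26: _________
__XX_____
___XX____
_<XX_X___
_____X___
___XX____
_________
_________
gen 27: _________
__XX_____
_^_XX____
_XXX_X___
_____X___
___XX____
_________
_________
gen 28: _________
__XX_____
_X>XX____
_XXX_X___
_____X___
___XX____
_________
_________

east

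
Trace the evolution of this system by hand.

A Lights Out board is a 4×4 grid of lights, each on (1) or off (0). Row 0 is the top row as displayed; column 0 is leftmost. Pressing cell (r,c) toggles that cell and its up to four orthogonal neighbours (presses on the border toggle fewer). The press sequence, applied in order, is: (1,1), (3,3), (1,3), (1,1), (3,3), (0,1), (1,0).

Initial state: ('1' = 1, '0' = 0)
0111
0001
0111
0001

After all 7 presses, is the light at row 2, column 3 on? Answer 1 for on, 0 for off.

0

0) 0111
0001
0111
0001
1) 0011
1111
0011
0001
2) 0011
1111
0010
0010
3) 0010
1100
0011
0010
4) 0110
0010
0111
0010
5) 0110
0010
0110
0001
6) 1000
0110
0110
0001
7) 0000
1010
1110
0001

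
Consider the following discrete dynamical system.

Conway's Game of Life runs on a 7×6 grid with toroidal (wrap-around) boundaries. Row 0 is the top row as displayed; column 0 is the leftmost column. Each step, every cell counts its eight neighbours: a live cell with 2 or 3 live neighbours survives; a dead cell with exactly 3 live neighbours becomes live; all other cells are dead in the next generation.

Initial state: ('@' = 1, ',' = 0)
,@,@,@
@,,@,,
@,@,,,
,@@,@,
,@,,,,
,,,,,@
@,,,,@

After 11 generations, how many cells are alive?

step 0: ,@,@,@
@,,@,,
@,@,,,
,@@,@,
,@,,,,
,,,,,@
@,,,,@
step 1: ,@@,,@
@,,@@@
@,@,,@
@,@@,,
@@@,,,
,,,,,@
,,,,,@
step 2: ,@@@,,
,,,@,,
,,@,,,
,,,@,,
@,@@,@
,@,,,@
,,,,@@
step 3: ,,@@,,
,@,@,,
,,@@,,
,@,@@,
@@@@,@
,@@@,,
,@,@@@
step 4: @@,,,,
,@,,@,
,@,,,,
,,,,,@
,,,,,@
,,,,,,
@@,,,,
step 5: ,,@,,@
,@@,,,
@,,,,,
@,,,,,
,,,,,,
@,,,,,
@@,,,,
step 6: ,,@,,,
@@@,,,
@,,,,,
,,,,,,
,,,,,,
@@,,,,
@@,,,@
step 7: ,,@,,@
@,@,,,
@,,,,,
,,,,,,
,,,,,,
,@,,,@
,,@,,@
step 8: @,@@,@
@,,,,@
,@,,,,
,,,,,,
,,,,,,
@,,,,,
,@@,@@
step 9: ,,@@,,
,,@,@@
@,,,,,
,,,,,,
,,,,,,
@@,,,@
,,@,@,
step 10: ,@@,,@
,@@,@@
,,,,,@
,,,,,,
@,,,,,
@@,,,@
@,@,@@
step 11: ,,,,,,
,@@@@@
@,,,@@
,,,,,,
@@,,,@
,,,,@,
,,@@@,

15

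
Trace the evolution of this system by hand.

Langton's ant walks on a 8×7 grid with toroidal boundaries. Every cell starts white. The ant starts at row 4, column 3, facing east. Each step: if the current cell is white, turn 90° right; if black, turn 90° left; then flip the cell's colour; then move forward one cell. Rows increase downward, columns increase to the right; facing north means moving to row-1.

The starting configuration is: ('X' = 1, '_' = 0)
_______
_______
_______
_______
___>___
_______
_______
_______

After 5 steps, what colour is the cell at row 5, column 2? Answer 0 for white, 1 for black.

k=0  _______
_______
_______
_______
___>___
_______
_______
_______
k=1  _______
_______
_______
_______
___X___
___v___
_______
_______
k=2  _______
_______
_______
_______
___X___
__<X___
_______
_______
k=3  _______
_______
_______
_______
__^X___
__XX___
_______
_______
k=4  _______
_______
_______
_______
__X>___
__XX___
_______
_______
k=5  _______
_______
_______
___^___
__X____
__XX___
_______
_______

1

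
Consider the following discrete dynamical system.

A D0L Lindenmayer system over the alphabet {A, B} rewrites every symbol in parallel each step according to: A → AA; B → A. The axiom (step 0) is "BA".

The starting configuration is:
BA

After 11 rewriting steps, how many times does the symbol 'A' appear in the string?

3072

t=0: BA
t=1: AAA
t=2: AAAAAA
t=3: AAAAAAAAAAAA
t=4: AAAAAAAAAAAAAAAAAAAAAAAA
t=5: AAAAAAAAAAAAAAAAAAAAAAAAAAAAAAAAAAAAAAAAAAAAAAAA
t=6: AAAAAAAAAAAAAAAAAAAAAAAAAAAAAAAAAAAAAAAAAAAAAAAAAAAAAAAAAAAAAAAAAAAAAAAAAAAAAAAAAAAAAAAAAAAAAAAA
t=7: AAAAAAAAAAAAAAAAAAAAAAAAAAAAAAAAAAAAAAAAAAAAAAAAAAAAAAAAAA…AAAAAAAAAAAAAAAAAAAAAAAAAAAAAAAAAAAAAAAAAAAAAAAAAAAAAAAAAA  (len 192)
t=8: AAAAAAAAAAAAAAAAAAAAAAAAAAAAAAAAAAAAAAAAAAAAAAAAAAAAAAAAAA…AAAAAAAAAAAAAAAAAAAAAAAAAAAAAAAAAAAAAAAAAAAAAAAAAAAAAAAAAA  (len 384)
t=9: AAAAAAAAAAAAAAAAAAAAAAAAAAAAAAAAAAAAAAAAAAAAAAAAAAAAAAAAAA…AAAAAAAAAAAAAAAAAAAAAAAAAAAAAAAAAAAAAAAAAAAAAAAAAAAAAAAAAA  (len 768)
t=10: AAAAAAAAAAAAAAAAAAAAAAAAAAAAAAAAAAAAAAAAAAAAAAAAAAAAAAAAAA…AAAAAAAAAAAAAAAAAAAAAAAAAAAAAAAAAAAAAAAAAAAAAAAAAAAAAAAAAA  (len 1536)
t=11: AAAAAAAAAAAAAAAAAAAAAAAAAAAAAAAAAAAAAAAAAAAAAAAAAAAAAAAAAA…AAAAAAAAAAAAAAAAAAAAAAAAAAAAAAAAAAAAAAAAAAAAAAAAAAAAAAAAAA  (len 3072)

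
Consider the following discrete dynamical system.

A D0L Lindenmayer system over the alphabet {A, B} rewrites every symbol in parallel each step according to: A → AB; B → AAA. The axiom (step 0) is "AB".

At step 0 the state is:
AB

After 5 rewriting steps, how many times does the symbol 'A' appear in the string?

97

t=0: AB
t=1: ABAAA
t=2: ABAAAABABAB
t=3: ABAAAABABABABAAAABAAAABAAA
t=4: ABAAAABABABABAAAABAAAABAAAABAAAABABABABAAAABABABABAAAABABAB
t=5: ABAAAABABABABAAAABAAAABAAAABAAAABABABABAAAABABABABAAAABABA…AABAAAABAAAABABABABAAAABAAAABAAAABAAAABABABABAAAABAAAABAAA  (len 137)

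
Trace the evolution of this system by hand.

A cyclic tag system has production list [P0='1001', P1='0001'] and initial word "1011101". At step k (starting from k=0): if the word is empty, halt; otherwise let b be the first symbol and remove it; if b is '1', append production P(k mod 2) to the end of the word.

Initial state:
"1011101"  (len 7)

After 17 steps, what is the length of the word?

26

0) "1011101"  (len 7)
1) "0111011001"  (len 10)
2) "111011001"  (len 9)
3) "110110011001"  (len 12)
4) "101100110010001"  (len 15)
5) "011001100100011001"  (len 18)
6) "11001100100011001"  (len 17)
7) "10011001000110011001"  (len 20)
8) "00110010001100110010001"  (len 23)
9) "0110010001100110010001"  (len 22)
10) "110010001100110010001"  (len 21)
11) "100100011001100100011001"  (len 24)
12) "001000110011001000110010001"  (len 27)
13) "01000110011001000110010001"  (len 26)
14) "1000110011001000110010001"  (len 25)
15) "0001100110010001100100011001"  (len 28)
16) "001100110010001100100011001"  (len 27)
17) "01100110010001100100011001"  (len 26)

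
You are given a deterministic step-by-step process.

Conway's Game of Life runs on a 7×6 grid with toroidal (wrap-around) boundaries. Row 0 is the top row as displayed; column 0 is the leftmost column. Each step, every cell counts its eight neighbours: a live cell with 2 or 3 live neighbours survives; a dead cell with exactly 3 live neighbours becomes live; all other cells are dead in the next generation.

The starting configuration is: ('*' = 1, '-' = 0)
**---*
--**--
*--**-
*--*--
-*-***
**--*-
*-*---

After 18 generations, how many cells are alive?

6

[0] **---*
--**--
*--**-
*--*--
-*-***
**--*-
*-*---
[1] *--*-*
--**--
-*--**
**----
-*-*--
----*-
--*---
[2] -*-**-
-***--
-*-***
-*--**
***---
--**--
---***
[3] **---*
-*---*
-*---*
------
*---**
*----*
-----*
[4] -*--**
-**-**
------
----*-
*---*-
------
-*--*-
[5] -*----
-*****
---***
-----*
-----*
-----*
*---**
[6] -*----
-*---*
------
*----*
*---**
------
*---**
[7] -*--*-
*-----
-----*
*---*-
*---*-
------
*----*
[8] -*----
*----*
*----*
*---*-
------
*-----
*----*
[9] -*----
-*---*
-*--*-
*-----
-----*
*----*
**---*
[10] -**--*
-**---
-*---*
*----*
-----*
-*--*-
-*---*
[11] ------
------
-**--*
----**
----**
----**
-*--**
[12] ------
------
*---**
---*--
*--*--
---*--
*---**
[13] -----*
-----*
----**
*--*--
--***-
*--*--
----**
[14] *----*
*----*
*---**
--*---
-**-**
--*---
*---**
[15] -*----
-*----
**--*-
--*---
-**---
--*---
**--*-
[16] -**---
-**---
***---
*-**--
-***--
*-**--
***---
[17] ---*--
---*--
*-----
*-----
*---*-
*-----
*-----
[18] ------
------
------
**----
**----
**----
------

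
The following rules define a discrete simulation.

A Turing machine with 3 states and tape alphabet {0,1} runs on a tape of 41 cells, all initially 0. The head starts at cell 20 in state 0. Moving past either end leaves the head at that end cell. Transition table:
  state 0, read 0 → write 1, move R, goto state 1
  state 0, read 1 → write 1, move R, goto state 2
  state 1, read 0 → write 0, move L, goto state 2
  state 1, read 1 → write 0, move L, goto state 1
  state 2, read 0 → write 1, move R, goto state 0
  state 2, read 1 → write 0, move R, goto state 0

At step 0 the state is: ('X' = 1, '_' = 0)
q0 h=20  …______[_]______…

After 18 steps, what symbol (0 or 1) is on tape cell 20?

0

[0] q0 h=20  …______[_]______…
[1] q1 h=21  …_____X[_]______…
[2] q2 h=20  …______[X]______…
[3] q0 h=21  …______[_]______…
[4] q1 h=22  …_____X[_]______…
[5] q2 h=21  …______[X]______…
[6] q0 h=22  …______[_]______…
[7] q1 h=23  …_____X[_]______…
[8] q2 h=22  …______[X]______…
[9] q0 h=23  …______[_]______…
[10] q1 h=24  …_____X[_]______…
[11] q2 h=23  …______[X]______…
[12] q0 h=24  …______[_]______…
[13] q1 h=25  …_____X[_]______…
[14] q2 h=24  …______[X]______…
[15] q0 h=25  …______[_]______…
[16] q1 h=26  …_____X[_]______…
[17] q2 h=25  …______[X]______…
[18] q0 h=26  …______[_]______…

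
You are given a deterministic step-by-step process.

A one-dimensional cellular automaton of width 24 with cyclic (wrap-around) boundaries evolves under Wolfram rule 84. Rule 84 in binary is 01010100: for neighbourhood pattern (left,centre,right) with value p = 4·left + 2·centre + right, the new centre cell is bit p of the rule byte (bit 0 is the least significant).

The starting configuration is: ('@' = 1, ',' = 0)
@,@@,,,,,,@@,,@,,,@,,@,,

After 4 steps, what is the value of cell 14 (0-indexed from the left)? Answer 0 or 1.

gen 0: @,@@,,,,,,@@,,@,,,@,,@,,
gen 1: @,,@@,,,,,,@@,@@,,@@,@@,
gen 2: @@,,@@,,,,,,@,,@@,,@,,@,
gen 3: ,@@,,@@,,,,,@@,,@@,@@,@,
gen 4: ,,@@,,@@,,,,,@@,,@,,@,@@

1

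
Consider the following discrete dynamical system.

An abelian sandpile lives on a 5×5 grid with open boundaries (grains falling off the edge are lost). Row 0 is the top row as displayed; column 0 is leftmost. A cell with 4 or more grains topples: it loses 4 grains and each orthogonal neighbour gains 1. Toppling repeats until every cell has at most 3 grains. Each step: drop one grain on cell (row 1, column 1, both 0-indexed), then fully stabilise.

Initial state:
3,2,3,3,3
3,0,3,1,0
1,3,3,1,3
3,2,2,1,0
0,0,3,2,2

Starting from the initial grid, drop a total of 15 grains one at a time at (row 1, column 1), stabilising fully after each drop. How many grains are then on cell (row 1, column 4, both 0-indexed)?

3

[0] 3,2,3,3,3
3,0,3,1,0
1,3,3,1,3
3,2,2,1,0
0,0,3,2,2
[1] 3,2,3,3,3
3,1,3,1,0
1,3,3,1,3
3,2,2,1,0
0,0,3,2,2
[2] 3,2,3,3,3
3,2,3,1,0
1,3,3,1,3
3,2,2,1,0
0,0,3,2,2
[3] 3,2,3,3,3
3,3,3,1,0
1,3,3,1,3
3,2,2,1,0
0,0,3,2,2
[4] 1,2,2,1,0
2,0,3,3,1
3,2,1,2,3
3,3,3,1,0
0,0,3,2,2
[5] 1,2,2,1,0
2,1,3,3,1
3,2,1,2,3
3,3,3,1,0
0,0,3,2,2
[6] 1,2,2,1,0
2,2,3,3,1
3,2,1,2,3
3,3,3,1,0
0,0,3,2,2
[7] 1,2,2,1,0
2,3,3,3,1
3,2,1,2,3
3,3,3,1,0
0,0,3,2,2
[8] 1,3,3,2,0
3,1,1,0,2
3,3,2,3,3
3,3,3,1,0
0,0,3,2,2
[9] 1,3,3,2,0
3,2,1,0,2
3,3,2,3,3
3,3,3,1,0
0,0,3,2,2
[10] 1,3,3,2,0
3,3,1,0,2
3,3,2,3,3
3,3,3,1,0
0,0,3,2,2
[11] 3,2,1,3,0
2,1,1,2,3
3,0,3,1,0
1,3,2,3,1
1,2,0,3,2
[12] 3,2,1,3,0
2,2,1,2,3
3,0,3,1,0
1,3,2,3,1
1,2,0,3,2
[13] 3,2,1,3,0
2,3,1,2,3
3,0,3,1,0
1,3,2,3,1
1,2,0,3,2
[14] 3,3,1,3,0
3,0,2,2,3
3,1,3,1,0
1,3,2,3,1
1,2,0,3,2
[15] 3,3,1,3,0
3,1,2,2,3
3,1,3,1,0
1,3,2,3,1
1,2,0,3,2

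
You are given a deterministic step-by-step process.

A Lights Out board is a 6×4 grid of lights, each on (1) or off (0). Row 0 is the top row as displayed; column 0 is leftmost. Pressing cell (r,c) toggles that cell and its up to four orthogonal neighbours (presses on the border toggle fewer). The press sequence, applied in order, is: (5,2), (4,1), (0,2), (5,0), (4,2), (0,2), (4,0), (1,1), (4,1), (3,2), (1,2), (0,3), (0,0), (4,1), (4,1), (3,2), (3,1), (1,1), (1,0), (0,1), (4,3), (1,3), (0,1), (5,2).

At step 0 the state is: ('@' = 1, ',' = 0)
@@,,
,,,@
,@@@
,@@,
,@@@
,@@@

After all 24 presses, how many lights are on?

0) @@,,
,,,@
,@@@
,@@,
,@@@
,@@@
1) @@,,
,,,@
,@@@
,@@,
,@,@
,,,,
2) @@,,
,,,@
,@@@
,,@,
@,@@
,@,,
3) @,@@
,,@@
,@@@
,,@,
@,@@
,@,,
4) @,@@
,,@@
,@@@
,,@,
,,@@
@,,,
5) @,@@
,,@@
,@@@
,,,,
,@,,
@,@,
6) @@,,
,,,@
,@@@
,,,,
,@,,
@,@,
7) @@,,
,,,@
,@@@
@,,,
@,,,
,,@,
8) @,,,
@@@@
,,@@
@,,,
@,,,
,,@,
9) @,,,
@@@@
,,@@
@@,,
,@@,
,@@,
10) @,,,
@@@@
,,,@
@,@@
,@,,
,@@,
11) @,@,
@,,,
,,@@
@,@@
,@,,
,@@,
12) @,,@
@,,@
,,@@
@,@@
,@,,
,@@,
13) ,@,@
,,,@
,,@@
@,@@
,@,,
,@@,
14) ,@,@
,,,@
,,@@
@@@@
@,@,
,,@,
15) ,@,@
,,,@
,,@@
@,@@
,@,,
,@@,
16) ,@,@
,,,@
,,,@
@@,,
,@@,
,@@,
17) ,@,@
,,,@
,@,@
,,@,
,,@,
,@@,
18) ,,,@
@@@@
,,,@
,,@,
,,@,
,@@,
19) @,,@
,,@@
@,,@
,,@,
,,@,
,@@,
20) ,@@@
,@@@
@,,@
,,@,
,,@,
,@@,
21) ,@@@
,@@@
@,,@
,,@@
,,,@
,@@@
22) ,@@,
,@,,
@,,,
,,@@
,,,@
,@@@
23) @,,,
,,,,
@,,,
,,@@
,,,@
,@@@
24) @,,,
,,,,
@,,,
,,@@
,,@@
,,,,

6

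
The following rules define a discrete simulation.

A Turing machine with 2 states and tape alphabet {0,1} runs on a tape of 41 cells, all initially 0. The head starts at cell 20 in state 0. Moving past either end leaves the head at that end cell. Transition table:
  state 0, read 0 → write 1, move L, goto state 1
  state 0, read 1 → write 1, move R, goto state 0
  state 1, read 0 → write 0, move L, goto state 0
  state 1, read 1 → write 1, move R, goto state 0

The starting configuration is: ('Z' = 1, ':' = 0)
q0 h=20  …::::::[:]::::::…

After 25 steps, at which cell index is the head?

0) q0 h=20  …::::::[:]::::::…
1) q1 h=19  …::::::[:]Z:::::…
2) q0 h=18  …::::::[:]:Z::::…
3) q1 h=17  …::::::[:]Z:Z:::…
4) q0 h=16  …::::::[:]:Z:Z::…
5) q1 h=15  …::::::[:]Z:Z:Z:…
6) q0 h=14  …::::::[:]:Z:Z:Z…
7) q1 h=13  …::::::[:]Z:Z:Z:…
8) q0 h=12  …::::::[:]:Z:Z:Z…
9) q1 h=11  …::::::[:]Z:Z:Z:…
10) q0 h=10  …::::::[:]:Z:Z:Z…
11) q1 h= 9  …::::::[:]Z:Z:Z:…
12) q0 h= 8  …::::::[:]:Z:Z:Z…
13) q1 h= 7  …::::::[:]Z:Z:Z:…
14) q0 h= 6  |::::::[:]:Z:Z:Z…
15) q1 h= 5  |:::::[:]Z:Z:Z:…
16) q0 h= 4  |::::[:]:Z:Z:Z…
17) q1 h= 3  |:::[:]Z:Z:Z:…
18) q0 h= 2  |::[:]:Z:Z:Z…
19) q1 h= 1  |:[:]Z:Z:Z:…
20) q0 h= 0  |[:]:Z:Z:Z…
21) q1 h= 0  |[Z]:Z:Z:Z…
22) q0 h= 1  |Z[:]Z:Z:Z:…
23) q1 h= 0  |[Z]ZZ:Z:Z…
24) q0 h= 1  |Z[Z]Z:Z:Z:…
25) q0 h= 2  |ZZ[Z]:Z:Z:Z…

2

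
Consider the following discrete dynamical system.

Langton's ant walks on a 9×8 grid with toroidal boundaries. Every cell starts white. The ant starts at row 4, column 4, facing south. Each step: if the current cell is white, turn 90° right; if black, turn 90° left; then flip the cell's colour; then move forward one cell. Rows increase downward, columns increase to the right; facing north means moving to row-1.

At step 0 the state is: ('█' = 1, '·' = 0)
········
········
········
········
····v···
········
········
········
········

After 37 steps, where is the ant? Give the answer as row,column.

0,5

0) ········
········
········
········
····v···
········
········
········
········
1) ········
········
········
········
···<█···
········
········
········
········
2) ········
········
········
···^····
···██···
········
········
········
········
3) ········
········
········
···█>···
···██···
········
········
········
········
4) ········
········
········
···██···
···█v···
········
········
········
········
5) ········
········
········
···██···
···█·>··
········
········
········
········
6) ········
········
········
···██···
···█·█··
·····v··
········
········
········
7) ········
········
········
···██···
···█·█··
····<█··
········
········
········
8) ········
········
········
···██···
···█^█··
····██··
········
········
········
9) ········
········
········
···██···
···██>··
····██··
········
········
········
10) ········
········
········
···██^··
···██···
····██··
········
········
········
11) ········
········
········
···███>·
···██···
····██··
········
········
········
12) ········
········
········
···████·
···██·v·
····██··
········
········
········
13) ········
········
········
···████·
···██<█·
····██··
········
········
········
14) ········
········
········
···██^█·
···████·
····██··
········
········
········
15) ········
········
········
···█<·█·
···████·
····██··
········
········
········
16) ········
········
········
···█··█·
···█v██·
····██··
········
········
········
17) ········
········
········
···█··█·
···█·>█·
····██··
········
········
········
18) ········
········
········
···█·^█·
···█··█·
····██··
········
········
········
19) ········
········
········
···█·█>·
···█··█·
····██··
········
········
········
20) ········
········
······^·
···█·█··
···█··█·
····██··
········
········
········
21) ········
········
······█>
···█·█··
···█··█·
····██··
········
········
········
22) ········
········
······██
···█·█·v
···█··█·
····██··
········
········
········
23) ········
········
······██
···█·█<█
···█··█·
····██··
········
········
········
24) ········
········
······^█
···█·███
···█··█·
····██··
········
········
········
25) ········
········
·····<·█
···█·███
···█··█·
····██··
········
········
········
26) ········
·····^··
·····█·█
···█·███
···█··█·
····██··
········
········
········
27) ········
·····█>·
·····█·█
···█·███
···█··█·
····██··
········
········
········
28) ········
·····██·
·····█v█
···█·███
···█··█·
····██··
········
········
········
29) ········
·····██·
·····<██
···█·███
···█··█·
····██··
········
········
········
30) ········
·····██·
······██
···█·v██
···█··█·
····██··
········
········
········
31) ········
·····██·
······██
···█··>█
···█··█·
····██··
········
········
········
32) ········
·····██·
······^█
···█···█
···█··█·
····██··
········
········
········
33) ········
·····██·
·····<·█
···█···█
···█··█·
····██··
········
········
········
34) ········
·····^█·
·····█·█
···█···█
···█··█·
····██··
········
········
········
35) ········
····<·█·
·····█·█
···█···█
···█··█·
····██··
········
········
········
36) ····^···
····█·█·
·····█·█
···█···█
···█··█·
····██··
········
········
········
37) ····█>··
····█·█·
·····█·█
···█···█
···█··█·
····██··
········
········
········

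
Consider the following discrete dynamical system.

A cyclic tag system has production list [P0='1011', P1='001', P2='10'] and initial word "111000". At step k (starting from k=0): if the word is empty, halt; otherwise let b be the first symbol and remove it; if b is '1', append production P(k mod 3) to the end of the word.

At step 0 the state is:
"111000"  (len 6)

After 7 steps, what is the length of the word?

12

k=0  "111000"  (len 6)
k=1  "110001011"  (len 9)
k=2  "10001011001"  (len 11)
k=3  "000101100110"  (len 12)
k=4  "00101100110"  (len 11)
k=5  "0101100110"  (len 10)
k=6  "101100110"  (len 9)
k=7  "011001101011"  (len 12)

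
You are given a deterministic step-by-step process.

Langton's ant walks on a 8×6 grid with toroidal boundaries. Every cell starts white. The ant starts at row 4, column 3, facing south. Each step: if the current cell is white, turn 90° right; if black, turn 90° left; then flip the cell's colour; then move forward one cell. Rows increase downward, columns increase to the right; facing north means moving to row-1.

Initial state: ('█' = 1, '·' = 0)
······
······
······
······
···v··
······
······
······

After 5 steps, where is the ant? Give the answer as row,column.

k=0  ······
······
······
······
···v··
······
······
······
k=1  ······
······
······
······
··<█··
······
······
······
k=2  ······
······
······
··^···
··██··
······
······
······
k=3  ······
······
······
··█>··
··██··
······
······
······
k=4  ······
······
······
··██··
··█v··
······
······
······
k=5  ······
······
······
··██··
··█·>·
······
······
······

4,4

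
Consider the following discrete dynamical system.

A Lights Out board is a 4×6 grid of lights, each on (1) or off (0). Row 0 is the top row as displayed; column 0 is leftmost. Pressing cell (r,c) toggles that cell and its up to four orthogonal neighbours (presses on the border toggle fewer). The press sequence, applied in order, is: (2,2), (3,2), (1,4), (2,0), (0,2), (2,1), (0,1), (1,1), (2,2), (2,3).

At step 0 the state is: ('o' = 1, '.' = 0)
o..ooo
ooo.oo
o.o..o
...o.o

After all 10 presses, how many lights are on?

12

k=0  o..ooo
ooo.oo
o.o..o
...o.o
k=1  o..ooo
oo..oo
oo.o.o
..oo.o
k=2  o..ooo
oo..oo
oooo.o
.o...o
k=3  o..o.o
oo.o..
oooooo
.o...o
k=4  o..o.o
.o.o..
..oooo
oo...o
k=5  ooo..o
.ooo..
..oooo
oo...o
k=6  ooo..o
..oo..
oo.ooo
o....o
k=7  .....o
.ooo..
oo.ooo
o....o
k=8  .o...o
o..o..
o..ooo
o....o
k=9  .o...o
o.oo..
ooo.oo
o.o..o
k=10  .o...o
o.o...
oo.o.o
o.oo.o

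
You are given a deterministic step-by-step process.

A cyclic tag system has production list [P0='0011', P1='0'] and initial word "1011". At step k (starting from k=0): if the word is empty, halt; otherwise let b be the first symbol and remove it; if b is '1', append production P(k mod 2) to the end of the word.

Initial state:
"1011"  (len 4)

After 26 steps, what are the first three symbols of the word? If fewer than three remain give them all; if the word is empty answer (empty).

110

t=0: "1011"  (len 4)
t=1: "0110011"  (len 7)
t=2: "110011"  (len 6)
t=3: "100110011"  (len 9)
t=4: "001100110"  (len 9)
t=5: "01100110"  (len 8)
t=6: "1100110"  (len 7)
t=7: "1001100011"  (len 10)
t=8: "0011000110"  (len 10)
t=9: "011000110"  (len 9)
t=10: "11000110"  (len 8)
t=11: "10001100011"  (len 11)
t=12: "00011000110"  (len 11)
t=13: "0011000110"  (len 10)
t=14: "011000110"  (len 9)
t=15: "11000110"  (len 8)
t=16: "10001100"  (len 8)
t=17: "00011000011"  (len 11)
t=18: "0011000011"  (len 10)
t=19: "011000011"  (len 9)
t=20: "11000011"  (len 8)
t=21: "10000110011"  (len 11)
t=22: "00001100110"  (len 11)
t=23: "0001100110"  (len 10)
t=24: "001100110"  (len 9)
t=25: "01100110"  (len 8)
t=26: "1100110"  (len 7)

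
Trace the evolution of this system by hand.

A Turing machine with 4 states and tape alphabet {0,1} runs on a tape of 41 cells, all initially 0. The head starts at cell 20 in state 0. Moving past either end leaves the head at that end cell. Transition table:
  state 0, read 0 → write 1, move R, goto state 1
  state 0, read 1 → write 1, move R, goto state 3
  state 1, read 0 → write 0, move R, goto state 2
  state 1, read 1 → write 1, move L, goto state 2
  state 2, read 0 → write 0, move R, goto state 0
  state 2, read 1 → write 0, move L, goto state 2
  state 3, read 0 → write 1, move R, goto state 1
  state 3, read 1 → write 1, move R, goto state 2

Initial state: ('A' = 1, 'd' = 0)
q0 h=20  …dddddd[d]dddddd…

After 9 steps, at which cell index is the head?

29

k=0  q0 h=20  …dddddd[d]dddddd…
k=1  q1 h=21  …dddddA[d]dddddd…
k=2  q2 h=22  …ddddAd[d]dddddd…
k=3  q0 h=23  …dddAdd[d]dddddd…
k=4  q1 h=24  …ddAddA[d]dddddd…
k=5  q2 h=25  …dAddAd[d]dddddd…
k=6  q0 h=26  …AddAdd[d]dddddd…
k=7  q1 h=27  …ddAddA[d]dddddd…
k=8  q2 h=28  …dAddAd[d]dddddd…
k=9  q0 h=29  …AddAdd[d]dddddd…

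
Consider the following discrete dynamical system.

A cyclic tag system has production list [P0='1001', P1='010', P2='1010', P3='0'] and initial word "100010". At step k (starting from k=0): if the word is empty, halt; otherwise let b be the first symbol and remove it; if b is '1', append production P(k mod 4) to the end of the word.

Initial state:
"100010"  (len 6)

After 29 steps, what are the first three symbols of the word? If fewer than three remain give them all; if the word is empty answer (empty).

k=0  "100010"  (len 6)
k=1  "000101001"  (len 9)
k=2  "00101001"  (len 8)
k=3  "0101001"  (len 7)
k=4  "101001"  (len 6)
k=5  "010011001"  (len 9)
k=6  "10011001"  (len 8)
k=7  "00110011010"  (len 11)
k=8  "0110011010"  (len 10)
k=9  "110011010"  (len 9)
k=10  "10011010010"  (len 11)
k=11  "00110100101010"  (len 14)
k=12  "0110100101010"  (len 13)
k=13  "110100101010"  (len 12)
k=14  "10100101010010"  (len 14)
k=15  "01001010100101010"  (len 17)
k=16  "1001010100101010"  (len 16)
k=17  "0010101001010101001"  (len 19)
k=18  "010101001010101001"  (len 18)
k=19  "10101001010101001"  (len 17)
k=20  "01010010101010010"  (len 17)
k=21  "1010010101010010"  (len 16)
k=22  "010010101010010010"  (len 18)
k=23  "10010101010010010"  (len 17)
k=24  "00101010100100100"  (len 17)
k=25  "0101010100100100"  (len 16)
k=26  "101010100100100"  (len 15)
k=27  "010101001001001010"  (len 18)
k=28  "10101001001001010"  (len 17)
k=29  "01010010010010101001"  (len 20)

010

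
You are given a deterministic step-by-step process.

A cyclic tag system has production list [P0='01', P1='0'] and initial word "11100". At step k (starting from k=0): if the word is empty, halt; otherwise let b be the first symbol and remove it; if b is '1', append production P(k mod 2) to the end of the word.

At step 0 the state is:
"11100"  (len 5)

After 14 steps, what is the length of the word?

0) "11100"  (len 5)
1) "110001"  (len 6)
2) "100010"  (len 6)
3) "0001001"  (len 7)
4) "001001"  (len 6)
5) "01001"  (len 5)
6) "1001"  (len 4)
7) "00101"  (len 5)
8) "0101"  (len 4)
9) "101"  (len 3)
10) "010"  (len 3)
11) "10"  (len 2)
12) "00"  (len 2)
13) "0"  (len 1)
14) (halted — word empty)

0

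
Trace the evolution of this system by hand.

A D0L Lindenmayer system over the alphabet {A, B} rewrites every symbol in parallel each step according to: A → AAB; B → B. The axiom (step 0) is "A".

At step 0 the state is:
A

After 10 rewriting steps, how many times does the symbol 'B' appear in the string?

k=0  A
k=1  AAB
k=2  AABAABB
k=3  AABAABBAABAABBB
k=4  AABAABBAABAABBBAABAABBAABAABBBB
k=5  AABAABBAABAABBBAABAABBAABAABBBBAABAABBAABAABBBAABAABBAABAABBBBB
k=6  AABAABBAABAABBBAABAABBAABAABBBBAABAABBAABAABBBAABAABBAABAA…BAABAABBBAABAABBAABAABBBBAABAABBAABAABBBAABAABBAABAABBBBBB  (len 127)
k=7  AABAABBAABAABBBAABAABBAABAABBBBAABAABBAABAABBBAABAABBAABAA…AABAABBBAABAABBAABAABBBBAABAABBAABAABBBAABAABBAABAABBBBBBB  (len 255)
k=8  AABAABBAABAABBBAABAABBAABAABBBBAABAABBAABAABBBAABAABBAABAA…ABAABBBAABAABBAABAABBBBAABAABBAABAABBBAABAABBAABAABBBBBBBB  (len 511)
k=9  AABAABBAABAABBBAABAABBAABAABBBBAABAABBAABAABBBAABAABBAABAA…BAABBBAABAABBAABAABBBBAABAABBAABAABBBAABAABBAABAABBBBBBBBB  (len 1023)
k=10  AABAABBAABAABBBAABAABBAABAABBBBAABAABBAABAABBBAABAABBAABAA…AABBBAABAABBAABAABBBBAABAABBAABAABBBAABAABBAABAABBBBBBBBBB  (len 2047)

1023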